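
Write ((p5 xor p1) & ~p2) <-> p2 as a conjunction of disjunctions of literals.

((p5 xor p1) & ~p2) <-> p2
≡ (((p5 xor p1) & ~p2) -> p2) & (p2 -> ((p5 xor p1) & ~p2))   — eliminate <->
≡ (~((p5 xor p1) & ~p2) | p2) & (p2 -> ((p5 xor p1) & ~p2))   — eliminate ->
≡ (~((p5 | p1) & ~(p5 & p1) & ~p2) | p2) & (p2 -> ((p5 xor p1) & ~p2))   — expand xor
≡ (~((p5 | p1) & ~(p5 & p1) & ~p2) | p2) & (~p2 | ((p5 xor p1) & ~p2))   — eliminate ->
≡ (~((p5 | p1) & ~(p5 & p1) & ~p2) | p2) & (~p2 | ((p5 | p1) & ~(p5 & p1) & ~p2))   — expand xor
≡ (~(p5 | p1) | ~~(p5 & p1) | ~~p2 | p2) & (~p2 | ((p5 | p1) & ~(p5 & p1) & ~p2))   — De Morgan
≡ ((~p5 & ~p1) | ~~(p5 & p1) | ~~p2 | p2) & (~p2 | ((p5 | p1) & ~(p5 & p1) & ~p2))   — De Morgan
≡ ((~p5 & ~p1) | (p5 & p1) | ~~p2 | p2) & (~p2 | ((p5 | p1) & ~(p5 & p1) & ~p2))   — double negation
≡ ((~p5 & ~p1) | (p5 & p1) | p2 | p2) & (~p2 | ((p5 | p1) & ~(p5 & p1) & ~p2))   — double negation
≡ ((~p5 & ~p1) | (p5 & p1) | p2 | p2) & (~p2 | ((p5 | p1) & (~p5 | ~p1) & ~p2))   — De Morgan
≡ (~p5 | p5 | p2 | p2) & (~p5 | p1 | p2 | p2) & (~p1 | p5 | p2 | p2) & (~p1 | p1 | p2 | p2) & (~p2 | p5 | p1) & (~p2 | ~p5 | ~p1) & (~p2 | ~p2)   — distribute | over &
≡ (~p5 | p1 | p2) & (~p1 | p5 | p2) & ~p2   — simplify

(~p5 | p1 | p2) & (~p1 | p5 | p2) & ~p2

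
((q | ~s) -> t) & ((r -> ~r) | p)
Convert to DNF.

(~q & s & ~r) | (~q & s & p) | (t & ~r) | (t & p)

((q | ~s) -> t) & ((r -> ~r) | p)
⇔ (~(q | ~s) | t) & ((r -> ~r) | p)   — eliminate ->
⇔ (~(q | ~s) | t) & (~r | ~r | p)   — eliminate ->
⇔ ((~q & ~~s) | t) & (~r | ~r | p)   — De Morgan
⇔ ((~q & s) | t) & (~r | ~r | p)   — double negation
⇔ (~q & s & ~r) | (~q & s & ~r) | (~q & s & p) | (t & ~r) | (t & ~r) | (t & p)   — distribute & over |
⇔ (~q & s & ~r) | (~q & s & p) | (t & ~r) | (t & p)   — simplify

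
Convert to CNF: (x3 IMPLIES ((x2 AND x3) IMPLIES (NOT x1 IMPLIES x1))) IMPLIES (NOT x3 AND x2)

(x3 IMPLIES ((x2 AND x3) IMPLIES (NOT x1 IMPLIES x1))) IMPLIES (NOT x3 AND x2)
= NOT (x3 IMPLIES ((x2 AND x3) IMPLIES (NOT x1 IMPLIES x1))) OR (NOT x3 AND x2)   [eliminate IMPLIES]
= NOT (NOT x3 OR ((x2 AND x3) IMPLIES (NOT x1 IMPLIES x1))) OR (NOT x3 AND x2)   [eliminate IMPLIES]
= NOT (NOT x3 OR NOT (x2 AND x3) OR (NOT x1 IMPLIES x1)) OR (NOT x3 AND x2)   [eliminate IMPLIES]
= NOT (NOT x3 OR NOT (x2 AND x3) OR NOT NOT x1 OR x1) OR (NOT x3 AND x2)   [eliminate IMPLIES]
= (NOT NOT x3 AND NOT NOT (x2 AND x3) AND NOT NOT NOT x1 AND NOT x1) OR (NOT x3 AND x2)   [De Morgan]
= (x3 AND NOT NOT (x2 AND x3) AND NOT NOT NOT x1 AND NOT x1) OR (NOT x3 AND x2)   [double negation]
= (x3 AND x2 AND x3 AND NOT NOT NOT x1 AND NOT x1) OR (NOT x3 AND x2)   [double negation]
= (x3 AND x2 AND x3 AND NOT x1 AND NOT x1) OR (NOT x3 AND x2)   [double negation]
= (x3 OR NOT x3) AND (x3 OR x2) AND (x2 OR NOT x3) AND (x2 OR x2) AND (x3 OR NOT x3) AND (x3 OR x2) AND (NOT x1 OR NOT x3) AND (NOT x1 OR x2) AND (NOT x1 OR NOT x3) AND (NOT x1 OR x2)   [distribute OR over AND]
= x2 AND (NOT x1 OR NOT x3)   [simplify]

x2 AND (NOT x1 OR NOT x3)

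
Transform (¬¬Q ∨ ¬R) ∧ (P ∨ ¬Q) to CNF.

(Q ∨ ¬R) ∧ (P ∨ ¬Q)

(¬¬Q ∨ ¬R) ∧ (P ∨ ¬Q)
≡ (Q ∨ ¬R) ∧ (P ∨ ¬Q)   [double negation]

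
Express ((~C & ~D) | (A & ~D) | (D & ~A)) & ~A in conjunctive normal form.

((~C & ~D) | (A & ~D) | (D & ~A)) & ~A
= (~C | A | D) & (~C | A | ~A) & (~C | ~D | D) & (~C | ~D | ~A) & (~D | A | D) & (~D | A | ~A) & (~D | ~D | D) & (~D | ~D | ~A) & ~A   — distribute | over &
= (~C | A | D) & ~A   — simplify

(~C | A | D) & ~A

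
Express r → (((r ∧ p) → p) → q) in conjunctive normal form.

(¬r ∨ p ∨ q) ∧ (¬r ∨ ¬p ∨ q)

r → (((r ∧ p) → p) → q)
≡ ¬r ∨ (((r ∧ p) → p) → q)   [eliminate →]
≡ ¬r ∨ ¬((r ∧ p) → p) ∨ q   [eliminate →]
≡ ¬r ∨ ¬(¬(r ∧ p) ∨ p) ∨ q   [eliminate →]
≡ ¬r ∨ (¬¬(r ∧ p) ∧ ¬p) ∨ q   [De Morgan]
≡ ¬r ∨ (r ∧ p ∧ ¬p) ∨ q   [double negation]
≡ (¬r ∨ r ∨ q) ∧ (¬r ∨ p ∨ q) ∧ (¬r ∨ ¬p ∨ q)   [distribute ∨ over ∧]
≡ (¬r ∨ p ∨ q) ∧ (¬r ∨ ¬p ∨ q)   [simplify]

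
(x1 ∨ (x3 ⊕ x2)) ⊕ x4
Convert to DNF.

(x1 ∨ (x3 ⊕ x2)) ⊕ x4
≡ ((x1 ∨ (x3 ⊕ x2)) ∧ ¬x4) ∨ (¬(x1 ∨ (x3 ⊕ x2)) ∧ x4)   [expand ⊕]
≡ ((x1 ∨ (x3 ∧ ¬x2) ∨ (¬x3 ∧ x2)) ∧ ¬x4) ∨ (¬(x1 ∨ (x3 ⊕ x2)) ∧ x4)   [expand ⊕]
≡ ((x1 ∨ (x3 ∧ ¬x2) ∨ (¬x3 ∧ x2)) ∧ ¬x4) ∨ (¬(x1 ∨ (x3 ∧ ¬x2) ∨ (¬x3 ∧ x2)) ∧ x4)   [expand ⊕]
≡ ((x1 ∨ (x3 ∧ ¬x2) ∨ (¬x3 ∧ x2)) ∧ ¬x4) ∨ (¬x1 ∧ ¬(x3 ∧ ¬x2) ∧ ¬(¬x3 ∧ x2) ∧ x4)   [De Morgan]
≡ ((x1 ∨ (x3 ∧ ¬x2) ∨ (¬x3 ∧ x2)) ∧ ¬x4) ∨ (¬x1 ∧ (¬x3 ∨ ¬¬x2) ∧ ¬(¬x3 ∧ x2) ∧ x4)   [De Morgan]
≡ ((x1 ∨ (x3 ∧ ¬x2) ∨ (¬x3 ∧ x2)) ∧ ¬x4) ∨ (¬x1 ∧ (¬x3 ∨ x2) ∧ ¬(¬x3 ∧ x2) ∧ x4)   [double negation]
≡ ((x1 ∨ (x3 ∧ ¬x2) ∨ (¬x3 ∧ x2)) ∧ ¬x4) ∨ (¬x1 ∧ (¬x3 ∨ x2) ∧ (¬¬x3 ∨ ¬x2) ∧ x4)   [De Morgan]
≡ ((x1 ∨ (x3 ∧ ¬x2) ∨ (¬x3 ∧ x2)) ∧ ¬x4) ∨ (¬x1 ∧ (¬x3 ∨ x2) ∧ (x3 ∨ ¬x2) ∧ x4)   [double negation]
≡ (x1 ∧ ¬x4) ∨ (x3 ∧ ¬x2 ∧ ¬x4) ∨ (¬x3 ∧ x2 ∧ ¬x4) ∨ (¬x1 ∧ ¬x3 ∧ x3 ∧ x4) ∨ (¬x1 ∧ ¬x3 ∧ ¬x2 ∧ x4) ∨ (¬x1 ∧ x2 ∧ x3 ∧ x4) ∨ (¬x1 ∧ x2 ∧ ¬x2 ∧ x4)   [distribute ∧ over ∨]
≡ (x1 ∧ ¬x4) ∨ (x3 ∧ ¬x2 ∧ ¬x4) ∨ (¬x3 ∧ x2 ∧ ¬x4) ∨ (¬x1 ∧ ¬x3 ∧ ¬x2 ∧ x4) ∨ (¬x1 ∧ x2 ∧ x3 ∧ x4)   [simplify]

(x1 ∧ ¬x4) ∨ (x3 ∧ ¬x2 ∧ ¬x4) ∨ (¬x3 ∧ x2 ∧ ¬x4) ∨ (¬x1 ∧ ¬x3 ∧ ¬x2 ∧ x4) ∨ (¬x1 ∧ x2 ∧ x3 ∧ x4)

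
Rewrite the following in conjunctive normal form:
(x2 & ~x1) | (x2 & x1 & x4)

x2 & (~x1 | x4)

(x2 & ~x1) | (x2 & x1 & x4)
= (x2 | x2) & (x2 | x1) & (x2 | x4) & (~x1 | x2) & (~x1 | x1) & (~x1 | x4)   (distribute | over &)
= x2 & (~x1 | x4)   (simplify)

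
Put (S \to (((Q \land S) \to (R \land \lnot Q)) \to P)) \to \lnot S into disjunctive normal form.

(S \to (((Q \land S) \to (R \land \lnot Q)) \to P)) \to \lnot S
≡ \lnot (S \to (((Q \land S) \to (R \land \lnot Q)) \to P)) \lor \lnot S   — eliminate \to
≡ \lnot (\lnot S \lor (((Q \land S) \to (R \land \lnot Q)) \to P)) \lor \lnot S   — eliminate \to
≡ \lnot (\lnot S \lor \lnot ((Q \land S) \to (R \land \lnot Q)) \lor P) \lor \lnot S   — eliminate \to
≡ \lnot (\lnot S \lor \lnot (\lnot (Q \land S) \lor (R \land \lnot Q)) \lor P) \lor \lnot S   — eliminate \to
≡ (\lnot \lnot S \land \lnot \lnot (\lnot (Q \land S) \lor (R \land \lnot Q)) \land \lnot P) \lor \lnot S   — De Morgan
≡ (S \land \lnot \lnot (\lnot (Q \land S) \lor (R \land \lnot Q)) \land \lnot P) \lor \lnot S   — double negation
≡ (S \land (\lnot (Q \land S) \lor (R \land \lnot Q)) \land \lnot P) \lor \lnot S   — double negation
≡ (S \land (\lnot Q \lor \lnot S \lor (R \land \lnot Q)) \land \lnot P) \lor \lnot S   — De Morgan
≡ (S \land \lnot Q \land \lnot P) \lor (S \land \lnot S \land \lnot P) \lor (S \land R \land \lnot Q \land \lnot P) \lor \lnot S   — distribute \land over \lor
≡ (S \land \lnot Q \land \lnot P) \lor \lnot S   — simplify

(S \land \lnot Q \land \lnot P) \lor \lnot S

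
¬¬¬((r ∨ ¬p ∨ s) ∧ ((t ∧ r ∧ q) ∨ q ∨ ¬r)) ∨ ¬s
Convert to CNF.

¬¬¬((r ∨ ¬p ∨ s) ∧ ((t ∧ r ∧ q) ∨ q ∨ ¬r)) ∨ ¬s
= ¬((r ∨ ¬p ∨ s) ∧ ((t ∧ r ∧ q) ∨ q ∨ ¬r)) ∨ ¬s   [double negation]
= ¬(r ∨ ¬p ∨ s) ∨ ¬((t ∧ r ∧ q) ∨ q ∨ ¬r) ∨ ¬s   [De Morgan]
= (¬r ∧ ¬¬p ∧ ¬s) ∨ ¬((t ∧ r ∧ q) ∨ q ∨ ¬r) ∨ ¬s   [De Morgan]
= (¬r ∧ p ∧ ¬s) ∨ ¬((t ∧ r ∧ q) ∨ q ∨ ¬r) ∨ ¬s   [double negation]
= (¬r ∧ p ∧ ¬s) ∨ (¬(t ∧ r ∧ q) ∧ ¬q ∧ ¬¬r) ∨ ¬s   [De Morgan]
= (¬r ∧ p ∧ ¬s) ∨ ((¬t ∨ ¬r ∨ ¬q) ∧ ¬q ∧ ¬¬r) ∨ ¬s   [De Morgan]
= (¬r ∧ p ∧ ¬s) ∨ ((¬t ∨ ¬r ∨ ¬q) ∧ ¬q ∧ r) ∨ ¬s   [double negation]
= (¬r ∨ ¬t ∨ ¬r ∨ ¬q ∨ ¬s) ∧ (¬r ∨ ¬q ∨ ¬s) ∧ (¬r ∨ r ∨ ¬s) ∧ (p ∨ ¬t ∨ ¬r ∨ ¬q ∨ ¬s) ∧ (p ∨ ¬q ∨ ¬s) ∧ (p ∨ r ∨ ¬s) ∧ (¬s ∨ ¬t ∨ ¬r ∨ ¬q ∨ ¬s) ∧ (¬s ∨ ¬q ∨ ¬s) ∧ (¬s ∨ r ∨ ¬s)   [distribute ∨ over ∧]
= (¬s ∨ ¬q) ∧ (¬s ∨ r)   [simplify]

(¬s ∨ ¬q) ∧ (¬s ∨ r)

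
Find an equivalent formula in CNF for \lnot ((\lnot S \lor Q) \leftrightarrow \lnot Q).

\lnot ((\lnot S \lor Q) \leftrightarrow \lnot Q)
= \lnot (((\lnot S \lor Q) \to \lnot Q) \land (\lnot Q \to (\lnot S \lor Q)))   [eliminate \leftrightarrow]
= \lnot ((\lnot (\lnot S \lor Q) \lor \lnot Q) \land (\lnot Q \to (\lnot S \lor Q)))   [eliminate \to]
= \lnot ((\lnot (\lnot S \lor Q) \lor \lnot Q) \land (\lnot \lnot Q \lor \lnot S \lor Q))   [eliminate \to]
= \lnot (\lnot (\lnot S \lor Q) \lor \lnot Q) \lor \lnot (\lnot \lnot Q \lor \lnot S \lor Q)   [De Morgan]
= (\lnot \lnot (\lnot S \lor Q) \land \lnot \lnot Q) \lor \lnot (\lnot \lnot Q \lor \lnot S \lor Q)   [De Morgan]
= ((\lnot S \lor Q) \land \lnot \lnot Q) \lor \lnot (\lnot \lnot Q \lor \lnot S \lor Q)   [double negation]
= ((\lnot S \lor Q) \land Q) \lor \lnot (\lnot \lnot Q \lor \lnot S \lor Q)   [double negation]
= ((\lnot S \lor Q) \land Q) \lor (\lnot \lnot \lnot Q \land \lnot \lnot S \land \lnot Q)   [De Morgan]
= ((\lnot S \lor Q) \land Q) \lor (\lnot Q \land \lnot \lnot S \land \lnot Q)   [double negation]
= ((\lnot S \lor Q) \land Q) \lor (\lnot Q \land S \land \lnot Q)   [double negation]
= (\lnot S \lor Q \lor \lnot Q) \land (\lnot S \lor Q \lor S) \land (\lnot S \lor Q \lor \lnot Q) \land (Q \lor \lnot Q) \land (Q \lor S) \land (Q \lor \lnot Q)   [distribute \lor over \land]
= Q \lor S   [simplify]

Q \lor S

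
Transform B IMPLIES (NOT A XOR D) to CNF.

(NOT B OR NOT A OR D) AND (NOT B OR A OR NOT D)

B IMPLIES (NOT A XOR D)
= NOT B OR (NOT A XOR D)   [eliminate IMPLIES]
= NOT B OR ((NOT A OR D) AND NOT (NOT A AND D))   [expand XOR]
= NOT B OR ((NOT A OR D) AND (NOT NOT A OR NOT D))   [De Morgan]
= NOT B OR ((NOT A OR D) AND (A OR NOT D))   [double negation]
= (NOT B OR NOT A OR D) AND (NOT B OR A OR NOT D)   [distribute OR over AND]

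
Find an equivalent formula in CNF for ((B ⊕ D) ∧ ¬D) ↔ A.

((B ⊕ D) ∧ ¬D) ↔ A
= (((B ⊕ D) ∧ ¬D) → A) ∧ (A → ((B ⊕ D) ∧ ¬D))   [eliminate ↔]
= (¬((B ⊕ D) ∧ ¬D) ∨ A) ∧ (A → ((B ⊕ D) ∧ ¬D))   [eliminate →]
= (¬((B ∨ D) ∧ ¬(B ∧ D) ∧ ¬D) ∨ A) ∧ (A → ((B ⊕ D) ∧ ¬D))   [expand ⊕]
= (¬((B ∨ D) ∧ ¬(B ∧ D) ∧ ¬D) ∨ A) ∧ (¬A ∨ ((B ⊕ D) ∧ ¬D))   [eliminate →]
= (¬((B ∨ D) ∧ ¬(B ∧ D) ∧ ¬D) ∨ A) ∧ (¬A ∨ ((B ∨ D) ∧ ¬(B ∧ D) ∧ ¬D))   [expand ⊕]
= (¬(B ∨ D) ∨ ¬¬(B ∧ D) ∨ ¬¬D ∨ A) ∧ (¬A ∨ ((B ∨ D) ∧ ¬(B ∧ D) ∧ ¬D))   [De Morgan]
= ((¬B ∧ ¬D) ∨ ¬¬(B ∧ D) ∨ ¬¬D ∨ A) ∧ (¬A ∨ ((B ∨ D) ∧ ¬(B ∧ D) ∧ ¬D))   [De Morgan]
= ((¬B ∧ ¬D) ∨ (B ∧ D) ∨ ¬¬D ∨ A) ∧ (¬A ∨ ((B ∨ D) ∧ ¬(B ∧ D) ∧ ¬D))   [double negation]
= ((¬B ∧ ¬D) ∨ (B ∧ D) ∨ D ∨ A) ∧ (¬A ∨ ((B ∨ D) ∧ ¬(B ∧ D) ∧ ¬D))   [double negation]
= ((¬B ∧ ¬D) ∨ (B ∧ D) ∨ D ∨ A) ∧ (¬A ∨ ((B ∨ D) ∧ (¬B ∨ ¬D) ∧ ¬D))   [De Morgan]
= (¬B ∨ B ∨ D ∨ A) ∧ (¬B ∨ D ∨ D ∨ A) ∧ (¬D ∨ B ∨ D ∨ A) ∧ (¬D ∨ D ∨ D ∨ A) ∧ (¬A ∨ B ∨ D) ∧ (¬A ∨ ¬B ∨ ¬D) ∧ (¬A ∨ ¬D)   [distribute ∨ over ∧]
= (¬B ∨ D ∨ A) ∧ (¬A ∨ B ∨ D) ∧ (¬A ∨ ¬D)   [simplify]

(¬B ∨ D ∨ A) ∧ (¬A ∨ B ∨ D) ∧ (¬A ∨ ¬D)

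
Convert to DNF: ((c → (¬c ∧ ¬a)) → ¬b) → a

((c → (¬c ∧ ¬a)) → ¬b) → a
≡ ¬((c → (¬c ∧ ¬a)) → ¬b) ∨ a   (eliminate →)
≡ ¬(¬(c → (¬c ∧ ¬a)) ∨ ¬b) ∨ a   (eliminate →)
≡ ¬(¬(¬c ∨ (¬c ∧ ¬a)) ∨ ¬b) ∨ a   (eliminate →)
≡ (¬¬(¬c ∨ (¬c ∧ ¬a)) ∧ ¬¬b) ∨ a   (De Morgan)
≡ ((¬c ∨ (¬c ∧ ¬a)) ∧ ¬¬b) ∨ a   (double negation)
≡ ((¬c ∨ (¬c ∧ ¬a)) ∧ b) ∨ a   (double negation)
≡ (¬c ∧ b) ∨ (¬c ∧ ¬a ∧ b) ∨ a   (distribute ∧ over ∨)
≡ (¬c ∧ b) ∨ a   (simplify)

(¬c ∧ b) ∨ a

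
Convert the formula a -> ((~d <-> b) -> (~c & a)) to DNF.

~a | (~d & ~b) | (b & d) | (~c & a)

a -> ((~d <-> b) -> (~c & a))
⇔ ~a | ((~d <-> b) -> (~c & a))   [eliminate ->]
⇔ ~a | ~(~d <-> b) | (~c & a)   [eliminate ->]
⇔ ~a | ~((~d -> b) & (b -> ~d)) | (~c & a)   [eliminate <->]
⇔ ~a | ~((~~d | b) & (b -> ~d)) | (~c & a)   [eliminate ->]
⇔ ~a | ~((~~d | b) & (~b | ~d)) | (~c & a)   [eliminate ->]
⇔ ~a | ~(~~d | b) | ~(~b | ~d) | (~c & a)   [De Morgan]
⇔ ~a | (~~~d & ~b) | ~(~b | ~d) | (~c & a)   [De Morgan]
⇔ ~a | (~d & ~b) | ~(~b | ~d) | (~c & a)   [double negation]
⇔ ~a | (~d & ~b) | (~~b & ~~d) | (~c & a)   [De Morgan]
⇔ ~a | (~d & ~b) | (b & ~~d) | (~c & a)   [double negation]
⇔ ~a | (~d & ~b) | (b & d) | (~c & a)   [double negation]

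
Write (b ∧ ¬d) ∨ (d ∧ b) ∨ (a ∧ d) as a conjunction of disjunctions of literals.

(b ∧ ¬d) ∨ (d ∧ b) ∨ (a ∧ d)
⇔ (b ∨ d ∨ a) ∧ (b ∨ d ∨ d) ∧ (b ∨ b ∨ a) ∧ (b ∨ b ∨ d) ∧ (¬d ∨ d ∨ a) ∧ (¬d ∨ d ∨ d) ∧ (¬d ∨ b ∨ a) ∧ (¬d ∨ b ∨ d)   (distribute ∨ over ∧)
⇔ (b ∨ d) ∧ (b ∨ a)   (simplify)

(b ∨ d) ∧ (b ∨ a)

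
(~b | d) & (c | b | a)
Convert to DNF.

(~b & c) | (~b & a) | (d & c) | (d & b) | (d & a)

(~b | d) & (c | b | a)
= (~b & c) | (~b & b) | (~b & a) | (d & c) | (d & b) | (d & a)   — distribute & over |
= (~b & c) | (~b & a) | (d & c) | (d & b) | (d & a)   — simplify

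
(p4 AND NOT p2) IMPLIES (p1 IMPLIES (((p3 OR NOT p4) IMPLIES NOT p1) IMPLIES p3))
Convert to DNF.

(p4 AND NOT p2) IMPLIES (p1 IMPLIES (((p3 OR NOT p4) IMPLIES NOT p1) IMPLIES p3))
≡ NOT (p4 AND NOT p2) OR (p1 IMPLIES (((p3 OR NOT p4) IMPLIES NOT p1) IMPLIES p3))
≡ NOT (p4 AND NOT p2) OR NOT p1 OR (((p3 OR NOT p4) IMPLIES NOT p1) IMPLIES p3)
≡ NOT (p4 AND NOT p2) OR NOT p1 OR NOT ((p3 OR NOT p4) IMPLIES NOT p1) OR p3
≡ NOT (p4 AND NOT p2) OR NOT p1 OR NOT (NOT (p3 OR NOT p4) OR NOT p1) OR p3
≡ NOT p4 OR NOT NOT p2 OR NOT p1 OR NOT (NOT (p3 OR NOT p4) OR NOT p1) OR p3
≡ NOT p4 OR p2 OR NOT p1 OR NOT (NOT (p3 OR NOT p4) OR NOT p1) OR p3
≡ NOT p4 OR p2 OR NOT p1 OR (NOT NOT (p3 OR NOT p4) AND NOT NOT p1) OR p3
≡ NOT p4 OR p2 OR NOT p1 OR ((p3 OR NOT p4) AND NOT NOT p1) OR p3
≡ NOT p4 OR p2 OR NOT p1 OR ((p3 OR NOT p4) AND p1) OR p3
≡ NOT p4 OR p2 OR NOT p1 OR (p3 AND p1) OR (NOT p4 AND p1) OR p3
≡ NOT p4 OR p2 OR NOT p1 OR p3

NOT p4 OR p2 OR NOT p1 OR p3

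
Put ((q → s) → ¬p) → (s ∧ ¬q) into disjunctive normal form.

((q → s) → ¬p) → (s ∧ ¬q)
≡ ¬((q → s) → ¬p) ∨ (s ∧ ¬q)   [eliminate →]
≡ ¬(¬(q → s) ∨ ¬p) ∨ (s ∧ ¬q)   [eliminate →]
≡ ¬(¬(¬q ∨ s) ∨ ¬p) ∨ (s ∧ ¬q)   [eliminate →]
≡ (¬¬(¬q ∨ s) ∧ ¬¬p) ∨ (s ∧ ¬q)   [De Morgan]
≡ ((¬q ∨ s) ∧ ¬¬p) ∨ (s ∧ ¬q)   [double negation]
≡ ((¬q ∨ s) ∧ p) ∨ (s ∧ ¬q)   [double negation]
≡ (¬q ∧ p) ∨ (s ∧ p) ∨ (s ∧ ¬q)   [distribute ∧ over ∨]

(¬q ∧ p) ∨ (s ∧ p) ∨ (s ∧ ¬q)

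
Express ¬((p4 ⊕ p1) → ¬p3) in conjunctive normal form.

(p4 ∨ p1) ∧ (¬p4 ∨ ¬p1) ∧ p3

¬((p4 ⊕ p1) → ¬p3)
≡ ¬(¬(p4 ⊕ p1) ∨ ¬p3)   [eliminate →]
≡ ¬(¬((p4 ∨ p1) ∧ ¬(p4 ∧ p1)) ∨ ¬p3)   [expand ⊕]
≡ ¬¬((p4 ∨ p1) ∧ ¬(p4 ∧ p1)) ∧ ¬¬p3   [De Morgan]
≡ (p4 ∨ p1) ∧ ¬(p4 ∧ p1) ∧ ¬¬p3   [double negation]
≡ (p4 ∨ p1) ∧ (¬p4 ∨ ¬p1) ∧ ¬¬p3   [De Morgan]
≡ (p4 ∨ p1) ∧ (¬p4 ∨ ¬p1) ∧ p3   [double negation]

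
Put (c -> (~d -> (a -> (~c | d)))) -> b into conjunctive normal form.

(c | b) & (~d | b) & (a | b)

(c -> (~d -> (a -> (~c | d)))) -> b
⇔ ~(c -> (~d -> (a -> (~c | d)))) | b
⇔ ~(~c | (~d -> (a -> (~c | d)))) | b
⇔ ~(~c | ~~d | (a -> (~c | d))) | b
⇔ ~(~c | ~~d | ~a | ~c | d) | b
⇔ (~~c & ~~~d & ~~a & ~~c & ~d) | b
⇔ (c & ~~~d & ~~a & ~~c & ~d) | b
⇔ (c & ~d & ~~a & ~~c & ~d) | b
⇔ (c & ~d & a & ~~c & ~d) | b
⇔ (c & ~d & a & c & ~d) | b
⇔ (c | b) & (~d | b) & (a | b) & (c | b) & (~d | b)
⇔ (c | b) & (~d | b) & (a | b)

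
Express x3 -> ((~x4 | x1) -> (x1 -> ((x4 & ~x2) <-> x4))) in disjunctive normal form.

x3 -> ((~x4 | x1) -> (x1 -> ((x4 & ~x2) <-> x4)))
= ~x3 | ((~x4 | x1) -> (x1 -> ((x4 & ~x2) <-> x4)))
= ~x3 | ~(~x4 | x1) | (x1 -> ((x4 & ~x2) <-> x4))
= ~x3 | ~(~x4 | x1) | ~x1 | ((x4 & ~x2) <-> x4)
= ~x3 | ~(~x4 | x1) | ~x1 | (((x4 & ~x2) -> x4) & (x4 -> (x4 & ~x2)))
= ~x3 | ~(~x4 | x1) | ~x1 | ((~(x4 & ~x2) | x4) & (x4 -> (x4 & ~x2)))
= ~x3 | ~(~x4 | x1) | ~x1 | ((~(x4 & ~x2) | x4) & (~x4 | (x4 & ~x2)))
= ~x3 | (~~x4 & ~x1) | ~x1 | ((~(x4 & ~x2) | x4) & (~x4 | (x4 & ~x2)))
= ~x3 | (x4 & ~x1) | ~x1 | ((~(x4 & ~x2) | x4) & (~x4 | (x4 & ~x2)))
= ~x3 | (x4 & ~x1) | ~x1 | ((~x4 | ~~x2 | x4) & (~x4 | (x4 & ~x2)))
= ~x3 | (x4 & ~x1) | ~x1 | ((~x4 | x2 | x4) & (~x4 | (x4 & ~x2)))
= ~x3 | (x4 & ~x1) | ~x1 | (~x4 & ~x4) | (~x4 & x4 & ~x2) | (x2 & ~x4) | (x2 & x4 & ~x2) | (x4 & ~x4) | (x4 & x4 & ~x2)
= ~x3 | ~x1 | ~x4 | (x4 & ~x2)

~x3 | ~x1 | ~x4 | (x4 & ~x2)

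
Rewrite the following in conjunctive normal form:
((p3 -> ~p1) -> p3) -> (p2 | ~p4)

~p3 | p2 | ~p4

((p3 -> ~p1) -> p3) -> (p2 | ~p4)
≡ ~((p3 -> ~p1) -> p3) | p2 | ~p4
≡ ~(~(p3 -> ~p1) | p3) | p2 | ~p4
≡ ~(~(~p3 | ~p1) | p3) | p2 | ~p4
≡ (~~(~p3 | ~p1) & ~p3) | p2 | ~p4
≡ ((~p3 | ~p1) & ~p3) | p2 | ~p4
≡ (~p3 | ~p1 | p2 | ~p4) & (~p3 | p2 | ~p4)
≡ ~p3 | p2 | ~p4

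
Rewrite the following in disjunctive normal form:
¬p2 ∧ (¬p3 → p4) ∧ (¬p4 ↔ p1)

¬p2 ∧ (¬p3 → p4) ∧ (¬p4 ↔ p1)
≡ ¬p2 ∧ (¬¬p3 ∨ p4) ∧ (¬p4 ↔ p1)   — eliminate →
≡ ¬p2 ∧ (¬¬p3 ∨ p4) ∧ (¬p4 → p1) ∧ (p1 → ¬p4)   — eliminate ↔
≡ ¬p2 ∧ (¬¬p3 ∨ p4) ∧ (¬¬p4 ∨ p1) ∧ (p1 → ¬p4)   — eliminate →
≡ ¬p2 ∧ (¬¬p3 ∨ p4) ∧ (¬¬p4 ∨ p1) ∧ (¬p1 ∨ ¬p4)   — eliminate →
≡ ¬p2 ∧ (p3 ∨ p4) ∧ (¬¬p4 ∨ p1) ∧ (¬p1 ∨ ¬p4)   — double negation
≡ ¬p2 ∧ (p3 ∨ p4) ∧ (p4 ∨ p1) ∧ (¬p1 ∨ ¬p4)   — double negation
≡ ¬p2 ∧ p3 ∧ p4 ∧ ¬p1 ∨ ¬p2 ∧ p3 ∧ p4 ∧ ¬p4 ∨ ¬p2 ∧ p3 ∧ p1 ∧ ¬p1 ∨ ¬p2 ∧ p3 ∧ p1 ∧ ¬p4 ∨ ¬p2 ∧ p4 ∧ p4 ∧ ¬p1 ∨ ¬p2 ∧ p4 ∧ p4 ∧ ¬p4 ∨ ¬p2 ∧ p4 ∧ p1 ∧ ¬p1 ∨ ¬p2 ∧ p4 ∧ p1 ∧ ¬p4   — distribute ∧ over ∨
≡ ¬p2 ∧ p3 ∧ p1 ∧ ¬p4 ∨ ¬p2 ∧ p4 ∧ ¬p1   — simplify

¬p2 ∧ p3 ∧ p1 ∧ ¬p4 ∨ ¬p2 ∧ p4 ∧ ¬p1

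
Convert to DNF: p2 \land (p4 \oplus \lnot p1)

p2 \land (p4 \oplus \lnot p1)
≡ p2 \land ((p4 \land \lnot \lnot p1) \lor (\lnot p4 \land \lnot p1))   — expand \oplus
≡ p2 \land ((p4 \land p1) \lor (\lnot p4 \land \lnot p1))   — double negation
≡ (p2 \land p4 \land p1) \lor (p2 \land \lnot p4 \land \lnot p1)   — distribute \land over \lor

(p2 \land p4 \land p1) \lor (p2 \land \lnot p4 \land \lnot p1)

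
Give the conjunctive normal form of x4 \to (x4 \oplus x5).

x4 \to (x4 \oplus x5)
⇔ \lnot x4 \lor (x4 \oplus x5)   [eliminate \to]
⇔ \lnot x4 \lor ((x4 \lor x5) \land \lnot (x4 \land x5))   [expand \oplus]
⇔ \lnot x4 \lor ((x4 \lor x5) \land (\lnot x4 \lor \lnot x5))   [De Morgan]
⇔ (\lnot x4 \lor x4 \lor x5) \land (\lnot x4 \lor \lnot x4 \lor \lnot x5)   [distribute \lor over \land]
⇔ \lnot x4 \lor \lnot x5   [simplify]

\lnot x4 \lor \lnot x5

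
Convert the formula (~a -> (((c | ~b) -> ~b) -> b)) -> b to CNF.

~a | b

(~a -> (((c | ~b) -> ~b) -> b)) -> b
≡ ~(~a -> (((c | ~b) -> ~b) -> b)) | b   — eliminate ->
≡ ~(~~a | (((c | ~b) -> ~b) -> b)) | b   — eliminate ->
≡ ~(~~a | ~((c | ~b) -> ~b) | b) | b   — eliminate ->
≡ ~(~~a | ~(~(c | ~b) | ~b) | b) | b   — eliminate ->
≡ (~~~a & ~~(~(c | ~b) | ~b) & ~b) | b   — De Morgan
≡ (~a & ~~(~(c | ~b) | ~b) & ~b) | b   — double negation
≡ (~a & (~(c | ~b) | ~b) & ~b) | b   — double negation
≡ (~a & ((~c & ~~b) | ~b) & ~b) | b   — De Morgan
≡ (~a & ((~c & b) | ~b) & ~b) | b   — double negation
≡ (~a | b) & (~c | ~b | b) & (b | ~b | b) & (~b | b)   — distribute | over &
≡ ~a | b   — simplify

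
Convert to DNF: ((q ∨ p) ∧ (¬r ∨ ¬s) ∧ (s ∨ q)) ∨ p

(q ∧ ¬r) ∨ (q ∧ ¬s) ∨ p

((q ∨ p) ∧ (¬r ∨ ¬s) ∧ (s ∨ q)) ∨ p
⇔ (q ∧ ¬r ∧ s) ∨ (q ∧ ¬r ∧ q) ∨ (q ∧ ¬s ∧ s) ∨ (q ∧ ¬s ∧ q) ∨ (p ∧ ¬r ∧ s) ∨ (p ∧ ¬r ∧ q) ∨ (p ∧ ¬s ∧ s) ∨ (p ∧ ¬s ∧ q) ∨ p
⇔ (q ∧ ¬r) ∨ (q ∧ ¬s) ∨ p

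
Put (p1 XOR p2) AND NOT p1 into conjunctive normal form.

(p1 XOR p2) AND NOT p1
≡ (p1 OR p2) AND NOT (p1 AND p2) AND NOT p1   — expand XOR
≡ (p1 OR p2) AND (NOT p1 OR NOT p2) AND NOT p1   — De Morgan
≡ (p1 OR p2) AND NOT p1   — simplify

(p1 OR p2) AND NOT p1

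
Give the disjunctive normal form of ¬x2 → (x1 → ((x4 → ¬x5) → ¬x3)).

¬x2 → (x1 → ((x4 → ¬x5) → ¬x3))
≡ ¬¬x2 ∨ (x1 → ((x4 → ¬x5) → ¬x3))   — eliminate →
≡ ¬¬x2 ∨ ¬x1 ∨ ((x4 → ¬x5) → ¬x3)   — eliminate →
≡ ¬¬x2 ∨ ¬x1 ∨ ¬(x4 → ¬x5) ∨ ¬x3   — eliminate →
≡ ¬¬x2 ∨ ¬x1 ∨ ¬(¬x4 ∨ ¬x5) ∨ ¬x3   — eliminate →
≡ x2 ∨ ¬x1 ∨ ¬(¬x4 ∨ ¬x5) ∨ ¬x3   — double negation
≡ x2 ∨ ¬x1 ∨ (¬¬x4 ∧ ¬¬x5) ∨ ¬x3   — De Morgan
≡ x2 ∨ ¬x1 ∨ (x4 ∧ ¬¬x5) ∨ ¬x3   — double negation
≡ x2 ∨ ¬x1 ∨ (x4 ∧ x5) ∨ ¬x3   — double negation

x2 ∨ ¬x1 ∨ (x4 ∧ x5) ∨ ¬x3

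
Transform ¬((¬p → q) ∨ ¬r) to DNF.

¬p ∧ ¬q ∧ r

¬((¬p → q) ∨ ¬r)
≡ ¬(¬¬p ∨ q ∨ ¬r)
≡ ¬¬¬p ∧ ¬q ∧ ¬¬r
≡ ¬p ∧ ¬q ∧ ¬¬r
≡ ¬p ∧ ¬q ∧ r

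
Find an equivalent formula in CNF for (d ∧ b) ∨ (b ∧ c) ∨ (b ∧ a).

(d ∨ c ∨ a) ∧ b

(d ∧ b) ∨ (b ∧ c) ∨ (b ∧ a)
≡ (d ∨ b ∨ b) ∧ (d ∨ b ∨ a) ∧ (d ∨ c ∨ b) ∧ (d ∨ c ∨ a) ∧ (b ∨ b ∨ b) ∧ (b ∨ b ∨ a) ∧ (b ∨ c ∨ b) ∧ (b ∨ c ∨ a)
≡ (d ∨ c ∨ a) ∧ b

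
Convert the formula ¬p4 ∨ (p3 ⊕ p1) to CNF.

¬p4 ∨ (p3 ⊕ p1)
≡ ¬p4 ∨ ((p3 ∨ p1) ∧ ¬(p3 ∧ p1))   [expand ⊕]
≡ ¬p4 ∨ ((p3 ∨ p1) ∧ (¬p3 ∨ ¬p1))   [De Morgan]
≡ (¬p4 ∨ p3 ∨ p1) ∧ (¬p4 ∨ ¬p3 ∨ ¬p1)   [distribute ∨ over ∧]

(¬p4 ∨ p3 ∨ p1) ∧ (¬p4 ∨ ¬p3 ∨ ¬p1)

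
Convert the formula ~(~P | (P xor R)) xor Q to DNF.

~(~P | (P xor R)) xor Q
= (~(~P | (P xor R)) & ~Q) | (~~(~P | (P xor R)) & Q)   [expand xor]
= (~(~P | (P & ~R) | (~P & R)) & ~Q) | (~~(~P | (P xor R)) & Q)   [expand xor]
= (~(~P | (P & ~R) | (~P & R)) & ~Q) | (~~(~P | (P & ~R) | (~P & R)) & Q)   [expand xor]
= (~~P & ~(P & ~R) & ~(~P & R) & ~Q) | (~~(~P | (P & ~R) | (~P & R)) & Q)   [De Morgan]
= (P & ~(P & ~R) & ~(~P & R) & ~Q) | (~~(~P | (P & ~R) | (~P & R)) & Q)   [double negation]
= (P & (~P | ~~R) & ~(~P & R) & ~Q) | (~~(~P | (P & ~R) | (~P & R)) & Q)   [De Morgan]
= (P & (~P | R) & ~(~P & R) & ~Q) | (~~(~P | (P & ~R) | (~P & R)) & Q)   [double negation]
= (P & (~P | R) & (~~P | ~R) & ~Q) | (~~(~P | (P & ~R) | (~P & R)) & Q)   [De Morgan]
= (P & (~P | R) & (P | ~R) & ~Q) | (~~(~P | (P & ~R) | (~P & R)) & Q)   [double negation]
= (P & (~P | R) & (P | ~R) & ~Q) | ((~P | (P & ~R) | (~P & R)) & Q)   [double negation]
= (P & ~P & P & ~Q) | (P & ~P & ~R & ~Q) | (P & R & P & ~Q) | (P & R & ~R & ~Q) | (~P & Q) | (P & ~R & Q) | (~P & R & Q)   [distribute & over |]
= (P & R & ~Q) | (~P & Q) | (P & ~R & Q)   [simplify]

(P & R & ~Q) | (~P & Q) | (P & ~R & Q)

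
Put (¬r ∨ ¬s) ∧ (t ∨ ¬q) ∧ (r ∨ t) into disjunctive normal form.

(¬r ∨ ¬s) ∧ (t ∨ ¬q) ∧ (r ∨ t)
≡ (¬r ∧ t ∧ r) ∨ (¬r ∧ t ∧ t) ∨ (¬r ∧ ¬q ∧ r) ∨ (¬r ∧ ¬q ∧ t) ∨ (¬s ∧ t ∧ r) ∨ (¬s ∧ t ∧ t) ∨ (¬s ∧ ¬q ∧ r) ∨ (¬s ∧ ¬q ∧ t)   [distribute ∧ over ∨]
≡ (¬r ∧ t) ∨ (¬s ∧ t) ∨ (¬s ∧ ¬q ∧ r)   [simplify]

(¬r ∧ t) ∨ (¬s ∧ t) ∨ (¬s ∧ ¬q ∧ r)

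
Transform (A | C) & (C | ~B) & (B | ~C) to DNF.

(A & ~B & ~C) | (C & B)

(A | C) & (C | ~B) & (B | ~C)
≡ (A & C & B) | (A & C & ~C) | (A & ~B & B) | (A & ~B & ~C) | (C & C & B) | (C & C & ~C) | (C & ~B & B) | (C & ~B & ~C)
≡ (A & ~B & ~C) | (C & B)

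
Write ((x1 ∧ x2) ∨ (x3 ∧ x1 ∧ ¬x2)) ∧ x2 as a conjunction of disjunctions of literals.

((x1 ∧ x2) ∨ (x3 ∧ x1 ∧ ¬x2)) ∧ x2
≡ (x1 ∨ x3) ∧ (x1 ∨ x1) ∧ (x1 ∨ ¬x2) ∧ (x2 ∨ x3) ∧ (x2 ∨ x1) ∧ (x2 ∨ ¬x2) ∧ x2   (distribute ∨ over ∧)
≡ x1 ∧ x2   (simplify)

x1 ∧ x2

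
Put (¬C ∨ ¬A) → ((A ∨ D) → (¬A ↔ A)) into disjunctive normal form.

(¬C ∨ ¬A) → ((A ∨ D) → (¬A ↔ A))
⇔ ¬(¬C ∨ ¬A) ∨ ((A ∨ D) → (¬A ↔ A))
⇔ ¬(¬C ∨ ¬A) ∨ ¬(A ∨ D) ∨ (¬A ↔ A)
⇔ ¬(¬C ∨ ¬A) ∨ ¬(A ∨ D) ∨ ((¬A → A) ∧ (A → ¬A))
⇔ ¬(¬C ∨ ¬A) ∨ ¬(A ∨ D) ∨ ((¬¬A ∨ A) ∧ (A → ¬A))
⇔ ¬(¬C ∨ ¬A) ∨ ¬(A ∨ D) ∨ ((¬¬A ∨ A) ∧ (¬A ∨ ¬A))
⇔ (¬¬C ∧ ¬¬A) ∨ ¬(A ∨ D) ∨ ((¬¬A ∨ A) ∧ (¬A ∨ ¬A))
⇔ (C ∧ ¬¬A) ∨ ¬(A ∨ D) ∨ ((¬¬A ∨ A) ∧ (¬A ∨ ¬A))
⇔ (C ∧ A) ∨ ¬(A ∨ D) ∨ ((¬¬A ∨ A) ∧ (¬A ∨ ¬A))
⇔ (C ∧ A) ∨ (¬A ∧ ¬D) ∨ ((¬¬A ∨ A) ∧ (¬A ∨ ¬A))
⇔ (C ∧ A) ∨ (¬A ∧ ¬D) ∨ ((A ∨ A) ∧ (¬A ∨ ¬A))
⇔ (C ∧ A) ∨ (¬A ∧ ¬D) ∨ (A ∧ ¬A) ∨ (A ∧ ¬A) ∨ (A ∧ ¬A) ∨ (A ∧ ¬A)
⇔ (C ∧ A) ∨ (¬A ∧ ¬D)

(C ∧ A) ∨ (¬A ∧ ¬D)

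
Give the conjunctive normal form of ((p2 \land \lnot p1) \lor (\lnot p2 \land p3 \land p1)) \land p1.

(p2 \lor p3) \land (\lnot p1 \lor \lnot p2) \land (\lnot p1 \lor p3) \land p1

((p2 \land \lnot p1) \lor (\lnot p2 \land p3 \land p1)) \land p1
≡ (p2 \lor \lnot p2) \land (p2 \lor p3) \land (p2 \lor p1) \land (\lnot p1 \lor \lnot p2) \land (\lnot p1 \lor p3) \land (\lnot p1 \lor p1) \land p1   [distribute \lor over \land]
≡ (p2 \lor p3) \land (\lnot p1 \lor \lnot p2) \land (\lnot p1 \lor p3) \land p1   [simplify]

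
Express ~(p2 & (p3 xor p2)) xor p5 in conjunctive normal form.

(~p2 | p3 | p5) & (p2 | ~p5) & (~p3 | ~p2 | ~p5)

~(p2 & (p3 xor p2)) xor p5
≡ (~(p2 & (p3 xor p2)) | p5) & ~(~(p2 & (p3 xor p2)) & p5)   [expand xor]
≡ (~(p2 & (p3 | p2) & ~(p3 & p2)) | p5) & ~(~(p2 & (p3 xor p2)) & p5)   [expand xor]
≡ (~(p2 & (p3 | p2) & ~(p3 & p2)) | p5) & ~(~(p2 & (p3 | p2) & ~(p3 & p2)) & p5)   [expand xor]
≡ (~p2 | ~(p3 | p2) | ~~(p3 & p2) | p5) & ~(~(p2 & (p3 | p2) & ~(p3 & p2)) & p5)   [De Morgan]
≡ (~p2 | (~p3 & ~p2) | ~~(p3 & p2) | p5) & ~(~(p2 & (p3 | p2) & ~(p3 & p2)) & p5)   [De Morgan]
≡ (~p2 | (~p3 & ~p2) | (p3 & p2) | p5) & ~(~(p2 & (p3 | p2) & ~(p3 & p2)) & p5)   [double negation]
≡ (~p2 | (~p3 & ~p2) | (p3 & p2) | p5) & (~~(p2 & (p3 | p2) & ~(p3 & p2)) | ~p5)   [De Morgan]
≡ (~p2 | (~p3 & ~p2) | (p3 & p2) | p5) & ((p2 & (p3 | p2) & ~(p3 & p2)) | ~p5)   [double negation]
≡ (~p2 | (~p3 & ~p2) | (p3 & p2) | p5) & ((p2 & (p3 | p2) & (~p3 | ~p2)) | ~p5)   [De Morgan]
≡ (~p2 | ~p3 | p3 | p5) & (~p2 | ~p3 | p2 | p5) & (~p2 | ~p2 | p3 | p5) & (~p2 | ~p2 | p2 | p5) & (p2 | ~p5) & (p3 | p2 | ~p5) & (~p3 | ~p2 | ~p5)   [distribute | over &]
≡ (~p2 | p3 | p5) & (p2 | ~p5) & (~p3 | ~p2 | ~p5)   [simplify]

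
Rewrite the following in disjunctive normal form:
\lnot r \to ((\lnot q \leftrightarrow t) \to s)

\lnot r \to ((\lnot q \leftrightarrow t) \to s)
⇔ \lnot \lnot r \lor ((\lnot q \leftrightarrow t) \to s)   [eliminate \to]
⇔ \lnot \lnot r \lor \lnot (\lnot q \leftrightarrow t) \lor s   [eliminate \to]
⇔ \lnot \lnot r \lor \lnot ((\lnot q \to t) \land (t \to \lnot q)) \lor s   [eliminate \leftrightarrow]
⇔ \lnot \lnot r \lor \lnot ((\lnot \lnot q \lor t) \land (t \to \lnot q)) \lor s   [eliminate \to]
⇔ \lnot \lnot r \lor \lnot ((\lnot \lnot q \lor t) \land (\lnot t \lor \lnot q)) \lor s   [eliminate \to]
⇔ r \lor \lnot ((\lnot \lnot q \lor t) \land (\lnot t \lor \lnot q)) \lor s   [double negation]
⇔ r \lor \lnot (\lnot \lnot q \lor t) \lor \lnot (\lnot t \lor \lnot q) \lor s   [De Morgan]
⇔ r \lor (\lnot \lnot \lnot q \land \lnot t) \lor \lnot (\lnot t \lor \lnot q) \lor s   [De Morgan]
⇔ r \lor (\lnot q \land \lnot t) \lor \lnot (\lnot t \lor \lnot q) \lor s   [double negation]
⇔ r \lor (\lnot q \land \lnot t) \lor (\lnot \lnot t \land \lnot \lnot q) \lor s   [De Morgan]
⇔ r \lor (\lnot q \land \lnot t) \lor (t \land \lnot \lnot q) \lor s   [double negation]
⇔ r \lor (\lnot q \land \lnot t) \lor (t \land q) \lor s   [double negation]

r \lor (\lnot q \land \lnot t) \lor (t \land q) \lor s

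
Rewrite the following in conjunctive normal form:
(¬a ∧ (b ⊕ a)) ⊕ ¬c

(¬a ∨ ¬c) ∧ (b ∨ a ∨ ¬c) ∧ (a ∨ ¬b ∨ c)

(¬a ∧ (b ⊕ a)) ⊕ ¬c
≡ ((¬a ∧ (b ⊕ a)) ∨ ¬c) ∧ ¬(¬a ∧ (b ⊕ a) ∧ ¬c)
≡ ((¬a ∧ (b ∨ a) ∧ ¬(b ∧ a)) ∨ ¬c) ∧ ¬(¬a ∧ (b ⊕ a) ∧ ¬c)
≡ ((¬a ∧ (b ∨ a) ∧ ¬(b ∧ a)) ∨ ¬c) ∧ ¬(¬a ∧ (b ∨ a) ∧ ¬(b ∧ a) ∧ ¬c)
≡ ((¬a ∧ (b ∨ a) ∧ (¬b ∨ ¬a)) ∨ ¬c) ∧ ¬(¬a ∧ (b ∨ a) ∧ ¬(b ∧ a) ∧ ¬c)
≡ ((¬a ∧ (b ∨ a) ∧ (¬b ∨ ¬a)) ∨ ¬c) ∧ (¬¬a ∨ ¬(b ∨ a) ∨ ¬¬(b ∧ a) ∨ ¬¬c)
≡ ((¬a ∧ (b ∨ a) ∧ (¬b ∨ ¬a)) ∨ ¬c) ∧ (a ∨ ¬(b ∨ a) ∨ ¬¬(b ∧ a) ∨ ¬¬c)
≡ ((¬a ∧ (b ∨ a) ∧ (¬b ∨ ¬a)) ∨ ¬c) ∧ (a ∨ (¬b ∧ ¬a) ∨ ¬¬(b ∧ a) ∨ ¬¬c)
≡ ((¬a ∧ (b ∨ a) ∧ (¬b ∨ ¬a)) ∨ ¬c) ∧ (a ∨ (¬b ∧ ¬a) ∨ (b ∧ a) ∨ ¬¬c)
≡ ((¬a ∧ (b ∨ a) ∧ (¬b ∨ ¬a)) ∨ ¬c) ∧ (a ∨ (¬b ∧ ¬a) ∨ (b ∧ a) ∨ c)
≡ (¬a ∨ ¬c) ∧ (b ∨ a ∨ ¬c) ∧ (¬b ∨ ¬a ∨ ¬c) ∧ (a ∨ ¬b ∨ b ∨ c) ∧ (a ∨ ¬b ∨ a ∨ c) ∧ (a ∨ ¬a ∨ b ∨ c) ∧ (a ∨ ¬a ∨ a ∨ c)
≡ (¬a ∨ ¬c) ∧ (b ∨ a ∨ ¬c) ∧ (a ∨ ¬b ∨ c)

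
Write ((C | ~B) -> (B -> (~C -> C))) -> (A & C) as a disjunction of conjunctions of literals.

A & C

((C | ~B) -> (B -> (~C -> C))) -> (A & C)
= ~((C | ~B) -> (B -> (~C -> C))) | (A & C)   (eliminate ->)
= ~(~(C | ~B) | (B -> (~C -> C))) | (A & C)   (eliminate ->)
= ~(~(C | ~B) | ~B | (~C -> C)) | (A & C)   (eliminate ->)
= ~(~(C | ~B) | ~B | ~~C | C) | (A & C)   (eliminate ->)
= (~~(C | ~B) & ~~B & ~~~C & ~C) | (A & C)   (De Morgan)
= ((C | ~B) & ~~B & ~~~C & ~C) | (A & C)   (double negation)
= ((C | ~B) & B & ~~~C & ~C) | (A & C)   (double negation)
= ((C | ~B) & B & ~C & ~C) | (A & C)   (double negation)
= (C & B & ~C & ~C) | (~B & B & ~C & ~C) | (A & C)   (distribute & over |)
= A & C   (simplify)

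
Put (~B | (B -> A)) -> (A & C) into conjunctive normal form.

(~B | (B -> A)) -> (A & C)
≡ ~(~B | (B -> A)) | (A & C)   (eliminate ->)
≡ ~(~B | ~B | A) | (A & C)   (eliminate ->)
≡ (~~B & ~~B & ~A) | (A & C)   (De Morgan)
≡ (B & ~~B & ~A) | (A & C)   (double negation)
≡ (B & B & ~A) | (A & C)   (double negation)
≡ (B | A) & (B | C) & (B | A) & (B | C) & (~A | A) & (~A | C)   (distribute | over &)
≡ (B | A) & (B | C) & (~A | C)   (simplify)

(B | A) & (B | C) & (~A | C)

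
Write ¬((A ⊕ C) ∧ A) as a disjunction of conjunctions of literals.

¬((A ⊕ C) ∧ A)
⇔ ¬(((A ∧ ¬C) ∨ (¬A ∧ C)) ∧ A)   — expand ⊕
⇔ ¬((A ∧ ¬C) ∨ (¬A ∧ C)) ∨ ¬A   — De Morgan
⇔ (¬(A ∧ ¬C) ∧ ¬(¬A ∧ C)) ∨ ¬A   — De Morgan
⇔ ((¬A ∨ ¬¬C) ∧ ¬(¬A ∧ C)) ∨ ¬A   — De Morgan
⇔ ((¬A ∨ C) ∧ ¬(¬A ∧ C)) ∨ ¬A   — double negation
⇔ ((¬A ∨ C) ∧ (¬¬A ∨ ¬C)) ∨ ¬A   — De Morgan
⇔ ((¬A ∨ C) ∧ (A ∨ ¬C)) ∨ ¬A   — double negation
⇔ (¬A ∧ A) ∨ (¬A ∧ ¬C) ∨ (C ∧ A) ∨ (C ∧ ¬C) ∨ ¬A   — distribute ∧ over ∨
⇔ (C ∧ A) ∨ ¬A   — simplify

(C ∧ A) ∨ ¬A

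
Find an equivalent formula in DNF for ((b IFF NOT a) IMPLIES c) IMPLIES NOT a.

((b IFF NOT a) IMPLIES c) IMPLIES NOT a
⇔ NOT ((b IFF NOT a) IMPLIES c) OR NOT a
⇔ NOT (NOT (b IFF NOT a) OR c) OR NOT a
⇔ NOT (NOT ((b IMPLIES NOT a) AND (NOT a IMPLIES b)) OR c) OR NOT a
⇔ NOT (NOT ((NOT b OR NOT a) AND (NOT a IMPLIES b)) OR c) OR NOT a
⇔ NOT (NOT ((NOT b OR NOT a) AND (NOT NOT a OR b)) OR c) OR NOT a
⇔ (NOT NOT ((NOT b OR NOT a) AND (NOT NOT a OR b)) AND NOT c) OR NOT a
⇔ ((NOT b OR NOT a) AND (NOT NOT a OR b) AND NOT c) OR NOT a
⇔ ((NOT b OR NOT a) AND (a OR b) AND NOT c) OR NOT a
⇔ (NOT b AND a AND NOT c) OR (NOT b AND b AND NOT c) OR (NOT a AND a AND NOT c) OR (NOT a AND b AND NOT c) OR NOT a
⇔ (NOT b AND a AND NOT c) OR NOT a

(NOT b AND a AND NOT c) OR NOT a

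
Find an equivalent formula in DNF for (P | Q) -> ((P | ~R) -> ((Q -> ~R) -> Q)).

(P | Q) -> ((P | ~R) -> ((Q -> ~R) -> Q))
≡ ~(P | Q) | ((P | ~R) -> ((Q -> ~R) -> Q))   [eliminate ->]
≡ ~(P | Q) | ~(P | ~R) | ((Q -> ~R) -> Q)   [eliminate ->]
≡ ~(P | Q) | ~(P | ~R) | ~(Q -> ~R) | Q   [eliminate ->]
≡ ~(P | Q) | ~(P | ~R) | ~(~Q | ~R) | Q   [eliminate ->]
≡ (~P & ~Q) | ~(P | ~R) | ~(~Q | ~R) | Q   [De Morgan]
≡ (~P & ~Q) | (~P & ~~R) | ~(~Q | ~R) | Q   [De Morgan]
≡ (~P & ~Q) | (~P & R) | ~(~Q | ~R) | Q   [double negation]
≡ (~P & ~Q) | (~P & R) | (~~Q & ~~R) | Q   [De Morgan]
≡ (~P & ~Q) | (~P & R) | (Q & ~~R) | Q   [double negation]
≡ (~P & ~Q) | (~P & R) | (Q & R) | Q   [double negation]
≡ (~P & ~Q) | (~P & R) | Q   [simplify]

(~P & ~Q) | (~P & R) | Q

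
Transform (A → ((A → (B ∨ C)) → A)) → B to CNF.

(A → ((A → (B ∨ C)) → A)) → B
≡ ¬(A → ((A → (B ∨ C)) → A)) ∨ B   [eliminate →]
≡ ¬(¬A ∨ ((A → (B ∨ C)) → A)) ∨ B   [eliminate →]
≡ ¬(¬A ∨ ¬(A → (B ∨ C)) ∨ A) ∨ B   [eliminate →]
≡ ¬(¬A ∨ ¬(¬A ∨ B ∨ C) ∨ A) ∨ B   [eliminate →]
≡ (¬¬A ∧ ¬¬(¬A ∨ B ∨ C) ∧ ¬A) ∨ B   [De Morgan]
≡ (A ∧ ¬¬(¬A ∨ B ∨ C) ∧ ¬A) ∨ B   [double negation]
≡ (A ∧ (¬A ∨ B ∨ C) ∧ ¬A) ∨ B   [double negation]
≡ (A ∨ B) ∧ (¬A ∨ B ∨ C ∨ B) ∧ (¬A ∨ B)   [distribute ∨ over ∧]
≡ (A ∨ B) ∧ (¬A ∨ B)   [simplify]

(A ∨ B) ∧ (¬A ∨ B)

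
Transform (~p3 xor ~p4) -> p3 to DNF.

(~p4 & ~p3) | p3

(~p3 xor ~p4) -> p3
≡ ~(~p3 xor ~p4) | p3   [eliminate ->]
≡ ~((~p3 & ~~p4) | (~~p3 & ~p4)) | p3   [expand xor]
≡ (~(~p3 & ~~p4) & ~(~~p3 & ~p4)) | p3   [De Morgan]
≡ ((~~p3 | ~~~p4) & ~(~~p3 & ~p4)) | p3   [De Morgan]
≡ ((p3 | ~~~p4) & ~(~~p3 & ~p4)) | p3   [double negation]
≡ ((p3 | ~p4) & ~(~~p3 & ~p4)) | p3   [double negation]
≡ ((p3 | ~p4) & (~~~p3 | ~~p4)) | p3   [De Morgan]
≡ ((p3 | ~p4) & (~p3 | ~~p4)) | p3   [double negation]
≡ ((p3 | ~p4) & (~p3 | p4)) | p3   [double negation]
≡ (p3 & ~p3) | (p3 & p4) | (~p4 & ~p3) | (~p4 & p4) | p3   [distribute & over |]
≡ (~p4 & ~p3) | p3   [simplify]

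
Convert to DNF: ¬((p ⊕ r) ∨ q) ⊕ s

(¬p ∧ ¬r ∧ ¬q ∧ ¬s) ∨ (r ∧ p ∧ ¬q ∧ ¬s) ∨ (p ∧ ¬r ∧ s) ∨ (¬p ∧ r ∧ s) ∨ (q ∧ s)

¬((p ⊕ r) ∨ q) ⊕ s
≡ (¬((p ⊕ r) ∨ q) ∧ ¬s) ∨ (¬¬((p ⊕ r) ∨ q) ∧ s)   [expand ⊕]
≡ (¬((p ∧ ¬r) ∨ (¬p ∧ r) ∨ q) ∧ ¬s) ∨ (¬¬((p ⊕ r) ∨ q) ∧ s)   [expand ⊕]
≡ (¬((p ∧ ¬r) ∨ (¬p ∧ r) ∨ q) ∧ ¬s) ∨ (¬¬((p ∧ ¬r) ∨ (¬p ∧ r) ∨ q) ∧ s)   [expand ⊕]
≡ (¬(p ∧ ¬r) ∧ ¬(¬p ∧ r) ∧ ¬q ∧ ¬s) ∨ (¬¬((p ∧ ¬r) ∨ (¬p ∧ r) ∨ q) ∧ s)   [De Morgan]
≡ ((¬p ∨ ¬¬r) ∧ ¬(¬p ∧ r) ∧ ¬q ∧ ¬s) ∨ (¬¬((p ∧ ¬r) ∨ (¬p ∧ r) ∨ q) ∧ s)   [De Morgan]
≡ ((¬p ∨ r) ∧ ¬(¬p ∧ r) ∧ ¬q ∧ ¬s) ∨ (¬¬((p ∧ ¬r) ∨ (¬p ∧ r) ∨ q) ∧ s)   [double negation]
≡ ((¬p ∨ r) ∧ (¬¬p ∨ ¬r) ∧ ¬q ∧ ¬s) ∨ (¬¬((p ∧ ¬r) ∨ (¬p ∧ r) ∨ q) ∧ s)   [De Morgan]
≡ ((¬p ∨ r) ∧ (p ∨ ¬r) ∧ ¬q ∧ ¬s) ∨ (¬¬((p ∧ ¬r) ∨ (¬p ∧ r) ∨ q) ∧ s)   [double negation]
≡ ((¬p ∨ r) ∧ (p ∨ ¬r) ∧ ¬q ∧ ¬s) ∨ (((p ∧ ¬r) ∨ (¬p ∧ r) ∨ q) ∧ s)   [double negation]
≡ (¬p ∧ p ∧ ¬q ∧ ¬s) ∨ (¬p ∧ ¬r ∧ ¬q ∧ ¬s) ∨ (r ∧ p ∧ ¬q ∧ ¬s) ∨ (r ∧ ¬r ∧ ¬q ∧ ¬s) ∨ (p ∧ ¬r ∧ s) ∨ (¬p ∧ r ∧ s) ∨ (q ∧ s)   [distribute ∧ over ∨]
≡ (¬p ∧ ¬r ∧ ¬q ∧ ¬s) ∨ (r ∧ p ∧ ¬q ∧ ¬s) ∨ (p ∧ ¬r ∧ s) ∨ (¬p ∧ r ∧ s) ∨ (q ∧ s)   [simplify]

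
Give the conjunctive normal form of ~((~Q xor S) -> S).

(~Q | S) & ~S

~((~Q xor S) -> S)
≡ ~(~(~Q xor S) | S)
≡ ~(~((~Q | S) & ~(~Q & S)) | S)
≡ ~~((~Q | S) & ~(~Q & S)) & ~S
≡ (~Q | S) & ~(~Q & S) & ~S
≡ (~Q | S) & (~~Q | ~S) & ~S
≡ (~Q | S) & (Q | ~S) & ~S
≡ (~Q | S) & ~S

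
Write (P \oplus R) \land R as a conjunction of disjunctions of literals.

(\lnot P \lor \lnot R) \land R

(P \oplus R) \land R
= (P \lor R) \land \lnot (P \land R) \land R   [expand \oplus]
= (P \lor R) \land (\lnot P \lor \lnot R) \land R   [De Morgan]
= (\lnot P \lor \lnot R) \land R   [simplify]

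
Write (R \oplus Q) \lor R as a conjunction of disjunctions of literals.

R \lor Q

(R \oplus Q) \lor R
≡ ((R \lor Q) \land \lnot (R \land Q)) \lor R   [expand \oplus]
≡ ((R \lor Q) \land (\lnot R \lor \lnot Q)) \lor R   [De Morgan]
≡ (R \lor Q \lor R) \land (\lnot R \lor \lnot Q \lor R)   [distribute \lor over \land]
≡ R \lor Q   [simplify]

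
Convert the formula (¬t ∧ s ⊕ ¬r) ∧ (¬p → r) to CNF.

(¬t ∧ s ⊕ ¬r) ∧ (¬p → r)
≡ (¬t ∧ s ∨ ¬r) ∧ ¬(¬t ∧ s ∧ ¬r) ∧ (¬p → r)   — expand ⊕
≡ (¬t ∧ s ∨ ¬r) ∧ ¬(¬t ∧ s ∧ ¬r) ∧ (¬¬p ∨ r)   — eliminate →
≡ (¬t ∧ s ∨ ¬r) ∧ (¬¬t ∨ ¬s ∨ ¬¬r) ∧ (¬¬p ∨ r)   — De Morgan
≡ (¬t ∧ s ∨ ¬r) ∧ (t ∨ ¬s ∨ ¬¬r) ∧ (¬¬p ∨ r)   — double negation
≡ (¬t ∧ s ∨ ¬r) ∧ (t ∨ ¬s ∨ r) ∧ (¬¬p ∨ r)   — double negation
≡ (¬t ∧ s ∨ ¬r) ∧ (t ∨ ¬s ∨ r) ∧ (p ∨ r)   — double negation
≡ (¬t ∨ ¬r) ∧ (s ∨ ¬r) ∧ (t ∨ ¬s ∨ r) ∧ (p ∨ r)   — distribute ∨ over ∧

(¬t ∨ ¬r) ∧ (s ∨ ¬r) ∧ (t ∨ ¬s ∨ r) ∧ (p ∨ r)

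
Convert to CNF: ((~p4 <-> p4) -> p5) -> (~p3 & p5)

(p4 | ~p3) & (p4 | p5) & (~p4 | ~p3) & (~p4 | p5) & (~p5 | ~p3)

((~p4 <-> p4) -> p5) -> (~p3 & p5)
≡ ~((~p4 <-> p4) -> p5) | (~p3 & p5)
≡ ~(~(~p4 <-> p4) | p5) | (~p3 & p5)
≡ ~(~((~p4 -> p4) & (p4 -> ~p4)) | p5) | (~p3 & p5)
≡ ~(~((~~p4 | p4) & (p4 -> ~p4)) | p5) | (~p3 & p5)
≡ ~(~((~~p4 | p4) & (~p4 | ~p4)) | p5) | (~p3 & p5)
≡ (~~((~~p4 | p4) & (~p4 | ~p4)) & ~p5) | (~p3 & p5)
≡ ((~~p4 | p4) & (~p4 | ~p4) & ~p5) | (~p3 & p5)
≡ ((p4 | p4) & (~p4 | ~p4) & ~p5) | (~p3 & p5)
≡ (p4 | p4 | ~p3) & (p4 | p4 | p5) & (~p4 | ~p4 | ~p3) & (~p4 | ~p4 | p5) & (~p5 | ~p3) & (~p5 | p5)
≡ (p4 | ~p3) & (p4 | p5) & (~p4 | ~p3) & (~p4 | p5) & (~p5 | ~p3)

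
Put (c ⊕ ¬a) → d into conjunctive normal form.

(¬c ∨ ¬a ∨ d) ∧ (a ∨ c ∨ d)

(c ⊕ ¬a) → d
≡ ¬(c ⊕ ¬a) ∨ d   (eliminate →)
≡ ¬((c ∨ ¬a) ∧ ¬(c ∧ ¬a)) ∨ d   (expand ⊕)
≡ ¬(c ∨ ¬a) ∨ ¬¬(c ∧ ¬a) ∨ d   (De Morgan)
≡ (¬c ∧ ¬¬a) ∨ ¬¬(c ∧ ¬a) ∨ d   (De Morgan)
≡ (¬c ∧ a) ∨ ¬¬(c ∧ ¬a) ∨ d   (double negation)
≡ (¬c ∧ a) ∨ (c ∧ ¬a) ∨ d   (double negation)
≡ (¬c ∨ c ∨ d) ∧ (¬c ∨ ¬a ∨ d) ∧ (a ∨ c ∨ d) ∧ (a ∨ ¬a ∨ d)   (distribute ∨ over ∧)
≡ (¬c ∨ ¬a ∨ d) ∧ (a ∨ c ∨ d)   (simplify)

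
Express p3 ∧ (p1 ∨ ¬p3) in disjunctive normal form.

p3 ∧ (p1 ∨ ¬p3)
≡ (p3 ∧ p1) ∨ (p3 ∧ ¬p3)   [distribute ∧ over ∨]
≡ p3 ∧ p1   [simplify]

p3 ∧ p1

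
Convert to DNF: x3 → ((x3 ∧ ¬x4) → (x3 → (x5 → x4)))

x3 → ((x3 ∧ ¬x4) → (x3 → (x5 → x4)))
⇔ ¬x3 ∨ ((x3 ∧ ¬x4) → (x3 → (x5 → x4)))   [eliminate →]
⇔ ¬x3 ∨ ¬(x3 ∧ ¬x4) ∨ (x3 → (x5 → x4))   [eliminate →]
⇔ ¬x3 ∨ ¬(x3 ∧ ¬x4) ∨ ¬x3 ∨ (x5 → x4)   [eliminate →]
⇔ ¬x3 ∨ ¬(x3 ∧ ¬x4) ∨ ¬x3 ∨ ¬x5 ∨ x4   [eliminate →]
⇔ ¬x3 ∨ ¬x3 ∨ ¬¬x4 ∨ ¬x3 ∨ ¬x5 ∨ x4   [De Morgan]
⇔ ¬x3 ∨ ¬x3 ∨ x4 ∨ ¬x3 ∨ ¬x5 ∨ x4   [double negation]
⇔ ¬x3 ∨ x4 ∨ ¬x5   [simplify]

¬x3 ∨ x4 ∨ ¬x5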